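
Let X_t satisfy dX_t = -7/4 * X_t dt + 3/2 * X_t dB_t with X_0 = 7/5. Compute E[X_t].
E[X_t] = 7*exp(-7*t/4)/5

For GBM dX = mu X dt + sigma X dB with X_0 = x_0, apply Itô to Y = log X: dY = (mu - sigma^2/2) dt + sigma dB, so Y_t = log(x_0) + (mu - sigma^2/2) t + sigma B_t and hence X_t = x_0 * exp((mu - sigma^2/2) t + sigma B_t).
With mu = -7/4, sigma = 3/2, x_0 = 7/5, this gives:
  X_t = 7/5 * exp((-23/8) * t + (3/2) * B_t).
Since sigma*B_t ~ Normal(0, sigma^2 t), E[exp(sigma*B_t)] = exp(sigma^2 t / 2); so E[X_t] = x_0 * exp((mu - sigma^2/2) t) * exp(sigma^2 t / 2) = x_0 * exp(mu t) = 7*exp(-7*t/4)/5.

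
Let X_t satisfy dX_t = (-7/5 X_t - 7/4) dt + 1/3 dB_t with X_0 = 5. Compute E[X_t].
E[X_t] = -5/4 + 25*exp(-7*t/5)/4

Taking expectations and using E[dB_t] = 0, the mean m(t) = E[X_t] satisfies the ODE m'(t) = a m(t) + b with m(0) = x_0. With a = -7/5, b = -7/4, x_0 = 5, the solution is
  m(t) = x_0 * exp(a t) + (b/a) * (exp(a t) - 1)
       = 5 * exp((-7/5) t) + ((-7/4)/(-7/5)) * (exp((-7/5) t) - 1)
       = -5/4 + 25*exp(-7*t/5)/4.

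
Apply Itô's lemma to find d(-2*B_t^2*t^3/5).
d(-2*B_t^2*t^3/5) = (2*t^2*(-3*B_t^2 - t)/5) dt + (-4*B_t*t^3/5) dB_t

Itô's formula for f(t, x): d f(t, B_t) = (f_t + (1/2) f_xx) dt + f_x dB_t. Compute partials of f(t, x) = -2*t^3*x^2/5:
  f_t(t,x)  = -6*t^2*x^2/5
  f_x(t,x)  = -4*t^3*x/5
  f_xx(t,x) = -4*t^3/5
Assemble drift = f_t + (1/2) f_xx = 2*t^2*(-t - 3*x^2)/5 and diffusion = f_x = -4*t^3*x/5. Substituting x = B_t:
  d(-2*B_t^2*t^3/5) = (2*t^2*(-3*B_t^2 - t)/5) dt + (-4*B_t*t^3/5) dB_t.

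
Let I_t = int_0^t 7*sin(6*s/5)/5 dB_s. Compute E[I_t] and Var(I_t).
E[I_t] = 0; Var(I_t) = 49*t/50 - 49*sin(12*t/5)/120

The Itô integral of a deterministic integrand f(s) has mean 0 because each increment f(s) * (B_{s+ds} - B_s) has mean 0. By the Itô isometry:
  Var( int_0^t f(s) dB_s ) = E[ (int_0^t f(s) dB_s)^2 ] = int_0^t f(s)^2 ds.
Here f(s) = 7*sin(6*s/5)/5, so f(s)^2 = 49*sin(6*s/5)^2/25. Integrate:
  int_0^t (49*sin(6*s/5)^2/25) ds = 49*t/50 - 49*sin(12*t/5)/120.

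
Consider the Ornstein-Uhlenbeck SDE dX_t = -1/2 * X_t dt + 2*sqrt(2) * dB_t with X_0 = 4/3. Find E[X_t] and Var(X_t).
E[X_t] = 4*exp(-t/2)/3; Var(X_t) = 8 - 8*exp(-t)

The OU SDE dX = -theta X dt + sigma dB admits the integrating factor exp(theta t): d(exp(theta t) X_t) = sigma exp(theta t) dB_t. Integrating from 0 to t:
  X_t = x_0 * exp(-theta t) + sigma * int_0^t exp(-theta (t-s)) dB_s.
The Itô integral has mean 0 and (by the Itô isometry) variance sigma^2 * int_0^t exp(-2 theta (t - s)) ds = sigma^2 * (1 - exp(-2 theta t)) / (2 theta).
With theta = 1/2, sigma = 2*sqrt(2), x_0 = 4/3:
  E[X_t] = 4/3 * exp(-1/2 t) = 4*exp(-t/2)/3
  Var(X_t) = (2*sqrt(2))^2 * (1 - exp(-2*1/2 t)) / (2 * 1/2) = 8 - 8*exp(-t).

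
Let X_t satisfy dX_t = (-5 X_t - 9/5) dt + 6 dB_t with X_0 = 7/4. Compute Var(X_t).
Var(X_t) = 18/5 - 18*exp(-10*t)/5

The variance V(t) = Var(X_t) satisfies V'(t) = 2 a V(t) + c^2 with V(0) = 0 (drift coefficient is linear in X, diffusion is constant). With a = -5, c = 6, the solution is
  V(t) = (c^2 / (2 a)) * (exp(2 a t) - 1)
       = (6^2 / (2*(-5))) * (exp((-10) t) - 1)
       = 18/5 - 18*exp(-10*t)/5.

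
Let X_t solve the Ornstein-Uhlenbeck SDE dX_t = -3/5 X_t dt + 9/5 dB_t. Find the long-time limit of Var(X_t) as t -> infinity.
lim Var(X_t) = 27/10

The OU SDE dX = -theta X dt + sigma dB admits the integrating factor exp(theta t): d(exp(theta t) X_t) = sigma exp(theta t) dB_t. Integrating from 0 to t gives X_t = x_0 * exp(-theta t) + sigma * int_0^t exp(-theta (t-s)) dB_s for any initial x_0. The Itô integral has variance (by the Itô isometry) sigma^2 * int_0^t exp(-2 theta (t - s)) ds = sigma^2 * (1 - exp(-2 theta t)) / (2 theta), independent of x_0.
With theta = 3/5, sigma = 9/5:
  Var(X_t) = (9/5)^2 * (1 - exp(-2*3/5 t)) / (2 * 3/5) = 27/10 - 27*exp(-6*t/5)/10.
As t -> infinity, exp(-2*3/5 t) -> 0, so the stationary variance is sigma^2 / (2 theta) = 27/10.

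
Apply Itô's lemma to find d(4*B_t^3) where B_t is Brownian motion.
d(4*B_t^3) = (12*B_t) dt + (12*B_t^2) dB_t

Itô's formula for f(B_t) gives d f(B_t) = f'(B_t) dB_t + (1/2) f''(B_t) dt. Compute derivatives of f(x) = 4*x^3:
  f'(x)  = 12*x^2
  f''(x) = 24*x
Substitute x = B_t and multiply the f'' term by 1/2:
  drift     = (1/2) * (24*x) evaluated at B_t = 12*B_t
  diffusion = (12*x^2) evaluated at B_t = 12*B_t^2
Therefore d(4*B_t^3) = (12*B_t) dt + (12*B_t^2) dB_t.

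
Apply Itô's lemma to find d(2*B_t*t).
d(2*B_t*t) = (2*B_t) dt + (2*t) dB_t

Itô's formula for f(t, x): d f(t, B_t) = (f_t + (1/2) f_xx) dt + f_x dB_t. Compute partials of f(t, x) = 2*t*x:
  f_t(t,x)  = 2*x
  f_x(t,x)  = 2*t
  f_xx(t,x) = 0
Assemble drift = f_t + (1/2) f_xx = 2*x and diffusion = f_x = 2*t. Substituting x = B_t:
  d(2*B_t*t) = (2*B_t) dt + (2*t) dB_t.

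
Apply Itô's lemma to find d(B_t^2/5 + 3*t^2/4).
d(B_t^2/5 + 3*t^2/4) = (3*t/2 + 1/5) dt + (2*B_t/5) dB_t

Itô's formula for f(t, x): d f(t, B_t) = (f_t + (1/2) f_xx) dt + f_x dB_t. Compute partials of f(t, x) = 3*t^2/4 + x^2/5:
  f_t(t,x)  = 3*t/2
  f_x(t,x)  = 2*x/5
  f_xx(t,x) = 2/5
Assemble drift = f_t + (1/2) f_xx = 3*t/2 + 1/5 and diffusion = f_x = 2*x/5. Substituting x = B_t:
  d(B_t^2/5 + 3*t^2/4) = (3*t/2 + 1/5) dt + (2*B_t/5) dB_t.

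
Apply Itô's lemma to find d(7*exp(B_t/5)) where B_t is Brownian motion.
d(7*exp(B_t/5)) = (7*exp(B_t/5)/50) dt + (7*exp(B_t/5)/5) dB_t

Itô's formula for f(B_t) gives d f(B_t) = f'(B_t) dB_t + (1/2) f''(B_t) dt. Compute derivatives of f(x) = 7*exp(x/5):
  f'(x)  = 7*exp(x/5)/5
  f''(x) = 7*exp(x/5)/25
Substitute x = B_t and multiply the f'' term by 1/2:
  drift     = (1/2) * (7*exp(x/5)/25) evaluated at B_t = 7*exp(B_t/5)/50
  diffusion = (7*exp(x/5)/5) evaluated at B_t = 7*exp(B_t/5)/5
Therefore d(7*exp(B_t/5)) = (7*exp(B_t/5)/50) dt + (7*exp(B_t/5)/5) dB_t.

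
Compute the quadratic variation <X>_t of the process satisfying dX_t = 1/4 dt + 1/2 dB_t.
<X>_t = t/4

For an Itô process dX_t = a(t) dt + b(t) dB_t, the quadratic variation is <X>_t = int_0^t b(s)^2 ds (the drift term does not contribute). Here b(s) = 1/2, so
  b(s)^2 = 1/4.
Integrating from 0 to t:
  <X>_t = int_0^t (1/4) ds = t/4.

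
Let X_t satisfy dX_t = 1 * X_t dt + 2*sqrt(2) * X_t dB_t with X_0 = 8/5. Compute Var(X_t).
Var(X_t) = 64*(exp(8*t) - 1)*exp(2*t)/25

For GBM dX = mu X dt + sigma X dB with X_0 = x_0, apply Itô to Y = log X: dY = (mu - sigma^2/2) dt + sigma dB, so Y_t = log(x_0) + (mu - sigma^2/2) t + sigma B_t and hence X_t = x_0 * exp((mu - sigma^2/2) t + sigma B_t).
With mu = 1, sigma = 2*sqrt(2), x_0 = 8/5, this gives:
  X_t = 8/5 * exp((-3) * t + (2*sqrt(2)) * B_t).
Since sigma*B_t ~ Normal(0, sigma^2 t), E[exp(sigma*B_t)] = exp(sigma^2 t / 2); so E[X_t] = x_0 * exp((mu - sigma^2/2) t) * exp(sigma^2 t / 2) = x_0 * exp(mu t) = 8*exp(t)/5.
Var(X_t) = E[X_t^2] - (E[X_t])^2 = x_0^2 * exp(2 mu t) * (exp(sigma^2 t) - 1) = 64*(exp(8*t) - 1)*exp(2*t)/25.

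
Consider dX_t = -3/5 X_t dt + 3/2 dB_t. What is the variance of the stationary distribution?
lim Var(X_t) = 15/8

The OU SDE dX = -theta X dt + sigma dB admits the integrating factor exp(theta t): d(exp(theta t) X_t) = sigma exp(theta t) dB_t. Integrating from 0 to t gives X_t = x_0 * exp(-theta t) + sigma * int_0^t exp(-theta (t-s)) dB_s for any initial x_0. The Itô integral has variance (by the Itô isometry) sigma^2 * int_0^t exp(-2 theta (t - s)) ds = sigma^2 * (1 - exp(-2 theta t)) / (2 theta), independent of x_0.
With theta = 3/5, sigma = 3/2:
  Var(X_t) = (3/2)^2 * (1 - exp(-2*3/5 t)) / (2 * 3/5) = 15/8 - 15*exp(-6*t/5)/8.
As t -> infinity, exp(-2*3/5 t) -> 0, so the stationary variance is sigma^2 / (2 theta) = 15/8.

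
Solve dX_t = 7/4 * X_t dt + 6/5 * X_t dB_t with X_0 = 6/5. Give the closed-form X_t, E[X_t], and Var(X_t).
X_t = 6/5 * exp((103/100) t + (6/5) B_t); E[X_t] = 6*exp(7*t/4)/5; Var(X_t) = 36*(exp(36*t/25) - 1)*exp(7*t/2)/25

For GBM dX = mu X dt + sigma X dB with X_0 = x_0, apply Itô to Y = log X: dY = (mu - sigma^2/2) dt + sigma dB, so Y_t = log(x_0) + (mu - sigma^2/2) t + sigma B_t and hence X_t = x_0 * exp((mu - sigma^2/2) t + sigma B_t).
With mu = 7/4, sigma = 6/5, x_0 = 6/5, this gives:
  X_t = 6/5 * exp((103/100) * t + (6/5) * B_t).
Since sigma*B_t ~ Normal(0, sigma^2 t), E[exp(sigma*B_t)] = exp(sigma^2 t / 2); so E[X_t] = x_0 * exp((mu - sigma^2/2) t) * exp(sigma^2 t / 2) = x_0 * exp(mu t) = 6*exp(7*t/4)/5.
Var(X_t) = E[X_t^2] - (E[X_t])^2 = x_0^2 * exp(2 mu t) * (exp(sigma^2 t) - 1) = 36*(exp(36*t/25) - 1)*exp(7*t/2)/25.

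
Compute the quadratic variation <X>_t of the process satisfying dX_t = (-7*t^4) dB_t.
<X>_t = 49*t^9/9

For an Itô process dX_t = a(t) dt + b(t) dB_t, the quadratic variation is <X>_t = int_0^t b(s)^2 ds (the drift term does not contribute). Here b(s) = -7*s^4, so
  b(s)^2 = 49*s^8.
Integrating from 0 to t:
  <X>_t = int_0^t (49*s^8) ds = 49*t^9/9.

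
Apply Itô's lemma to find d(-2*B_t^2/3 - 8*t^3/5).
d(-2*B_t^2/3 - 8*t^3/5) = (-24*t^2/5 - 2/3) dt + (-4*B_t/3) dB_t

Itô's formula for f(t, x): d f(t, B_t) = (f_t + (1/2) f_xx) dt + f_x dB_t. Compute partials of f(t, x) = -8*t^3/5 - 2*x^2/3:
  f_t(t,x)  = -24*t^2/5
  f_x(t,x)  = -4*x/3
  f_xx(t,x) = -4/3
Assemble drift = f_t + (1/2) f_xx = -24*t^2/5 - 2/3 and diffusion = f_x = -4*x/3. Substituting x = B_t:
  d(-2*B_t^2/3 - 8*t^3/5) = (-24*t^2/5 - 2/3) dt + (-4*B_t/3) dB_t.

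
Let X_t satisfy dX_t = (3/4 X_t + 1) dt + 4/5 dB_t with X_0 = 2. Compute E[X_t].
E[X_t] = 10*exp(3*t/4)/3 - 4/3

Taking expectations and using E[dB_t] = 0, the mean m(t) = E[X_t] satisfies the ODE m'(t) = a m(t) + b with m(0) = x_0. With a = 3/4, b = 1, x_0 = 2, the solution is
  m(t) = x_0 * exp(a t) + (b/a) * (exp(a t) - 1)
       = 2 * exp((3/4) t) + (1/(3/4)) * (exp((3/4) t) - 1)
       = 10*exp(3*t/4)/3 - 4/3.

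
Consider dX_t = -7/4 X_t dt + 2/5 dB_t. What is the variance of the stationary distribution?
lim Var(X_t) = 8/175

The OU SDE dX = -theta X dt + sigma dB admits the integrating factor exp(theta t): d(exp(theta t) X_t) = sigma exp(theta t) dB_t. Integrating from 0 to t gives X_t = x_0 * exp(-theta t) + sigma * int_0^t exp(-theta (t-s)) dB_s for any initial x_0. The Itô integral has variance (by the Itô isometry) sigma^2 * int_0^t exp(-2 theta (t - s)) ds = sigma^2 * (1 - exp(-2 theta t)) / (2 theta), independent of x_0.
With theta = 7/4, sigma = 2/5:
  Var(X_t) = (2/5)^2 * (1 - exp(-2*7/4 t)) / (2 * 7/4) = 8/175 - 8*exp(-7*t/2)/175.
As t -> infinity, exp(-2*7/4 t) -> 0, so the stationary variance is sigma^2 / (2 theta) = 8/175.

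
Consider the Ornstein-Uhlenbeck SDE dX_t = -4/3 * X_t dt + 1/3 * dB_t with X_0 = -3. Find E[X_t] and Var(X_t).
E[X_t] = -3*exp(-4*t/3); Var(X_t) = 1/24 - exp(-8*t/3)/24

The OU SDE dX = -theta X dt + sigma dB admits the integrating factor exp(theta t): d(exp(theta t) X_t) = sigma exp(theta t) dB_t. Integrating from 0 to t:
  X_t = x_0 * exp(-theta t) + sigma * int_0^t exp(-theta (t-s)) dB_s.
The Itô integral has mean 0 and (by the Itô isometry) variance sigma^2 * int_0^t exp(-2 theta (t - s)) ds = sigma^2 * (1 - exp(-2 theta t)) / (2 theta).
With theta = 4/3, sigma = 1/3, x_0 = -3:
  E[X_t] = -3 * exp(-4/3 t) = -3*exp(-4*t/3)
  Var(X_t) = (1/3)^2 * (1 - exp(-2*4/3 t)) / (2 * 4/3) = 1/24 - exp(-8*t/3)/24.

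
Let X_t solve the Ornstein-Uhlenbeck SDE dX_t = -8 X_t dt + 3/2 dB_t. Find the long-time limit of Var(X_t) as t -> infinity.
lim Var(X_t) = 9/64

The OU SDE dX = -theta X dt + sigma dB admits the integrating factor exp(theta t): d(exp(theta t) X_t) = sigma exp(theta t) dB_t. Integrating from 0 to t gives X_t = x_0 * exp(-theta t) + sigma * int_0^t exp(-theta (t-s)) dB_s for any initial x_0. The Itô integral has variance (by the Itô isometry) sigma^2 * int_0^t exp(-2 theta (t - s)) ds = sigma^2 * (1 - exp(-2 theta t)) / (2 theta), independent of x_0.
With theta = 8, sigma = 3/2:
  Var(X_t) = (3/2)^2 * (1 - exp(-2*8 t)) / (2 * 8) = 9/64 - 9*exp(-16*t)/64.
As t -> infinity, exp(-2*8 t) -> 0, so the stationary variance is sigma^2 / (2 theta) = 9/64.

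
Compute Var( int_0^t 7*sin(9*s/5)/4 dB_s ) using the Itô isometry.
Var = 49*t/32 - 245*sin(18*t/5)/576

The Itô integral of a deterministic integrand f(s) has mean 0 because each increment f(s) * (B_{s+ds} - B_s) has mean 0. By the Itô isometry:
  Var( int_0^t f(s) dB_s ) = E[ (int_0^t f(s) dB_s)^2 ] = int_0^t f(s)^2 ds.
Here f(s) = 7*sin(9*s/5)/4, so f(s)^2 = 49*sin(9*s/5)^2/16. Integrate:
  int_0^t (49*sin(9*s/5)^2/16) ds = 49*t/32 - 245*sin(18*t/5)/576.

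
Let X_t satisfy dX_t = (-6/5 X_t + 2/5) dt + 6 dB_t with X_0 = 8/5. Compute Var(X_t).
Var(X_t) = 15 - 15*exp(-12*t/5)

The variance V(t) = Var(X_t) satisfies V'(t) = 2 a V(t) + c^2 with V(0) = 0 (drift coefficient is linear in X, diffusion is constant). With a = -6/5, c = 6, the solution is
  V(t) = (c^2 / (2 a)) * (exp(2 a t) - 1)
       = (6^2 / (2*(-6/5))) * (exp((-12/5) t) - 1)
       = 15 - 15*exp(-12*t/5).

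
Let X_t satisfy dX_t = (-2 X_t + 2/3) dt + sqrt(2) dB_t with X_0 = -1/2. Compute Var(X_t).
Var(X_t) = 1/2 - exp(-4*t)/2

The variance V(t) = Var(X_t) satisfies V'(t) = 2 a V(t) + c^2 with V(0) = 0 (drift coefficient is linear in X, diffusion is constant). With a = -2, c = sqrt(2), the solution is
  V(t) = (c^2 / (2 a)) * (exp(2 a t) - 1)
       = (sqrt(2)^2 / (2*(-2))) * (exp((-4) t) - 1)
       = 1/2 - exp(-4*t)/2.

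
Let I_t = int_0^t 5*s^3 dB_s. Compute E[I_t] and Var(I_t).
E[I_t] = 0; Var(I_t) = 25*t^7/7

The Itô integral of a deterministic integrand f(s) has mean 0 because each increment f(s) * (B_{s+ds} - B_s) has mean 0. By the Itô isometry:
  Var( int_0^t f(s) dB_s ) = E[ (int_0^t f(s) dB_s)^2 ] = int_0^t f(s)^2 ds.
Here f(s) = 5*s^3, so f(s)^2 = 25*s^6. Integrate:
  int_0^t (25*s^6) ds = 25*t^7/7.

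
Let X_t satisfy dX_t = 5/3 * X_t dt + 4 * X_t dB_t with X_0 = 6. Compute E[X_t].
E[X_t] = 6*exp(5*t/3)

For GBM dX = mu X dt + sigma X dB with X_0 = x_0, apply Itô to Y = log X: dY = (mu - sigma^2/2) dt + sigma dB, so Y_t = log(x_0) + (mu - sigma^2/2) t + sigma B_t and hence X_t = x_0 * exp((mu - sigma^2/2) t + sigma B_t).
With mu = 5/3, sigma = 4, x_0 = 6, this gives:
  X_t = 6 * exp((-19/3) * t + (4) * B_t).
Since sigma*B_t ~ Normal(0, sigma^2 t), E[exp(sigma*B_t)] = exp(sigma^2 t / 2); so E[X_t] = x_0 * exp((mu - sigma^2/2) t) * exp(sigma^2 t / 2) = x_0 * exp(mu t) = 6*exp(5*t/3).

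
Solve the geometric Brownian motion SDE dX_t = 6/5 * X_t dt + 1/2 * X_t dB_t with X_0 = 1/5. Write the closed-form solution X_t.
X_t = 1/5 * exp((43/40) * t + (1/2) * B_t)

For GBM dX = mu X dt + sigma X dB with X_0 = x_0, apply Itô to Y = log X: dY = (mu - sigma^2/2) dt + sigma dB, so Y_t = log(x_0) + (mu - sigma^2/2) t + sigma B_t and hence X_t = x_0 * exp((mu - sigma^2/2) t + sigma B_t).
With mu = 6/5, sigma = 1/2, x_0 = 1/5, this gives:
  X_t = 1/5 * exp((43/40) * t + (1/2) * B_t).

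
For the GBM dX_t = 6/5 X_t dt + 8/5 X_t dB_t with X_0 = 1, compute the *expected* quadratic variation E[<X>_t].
E[<X>_t] = 16*exp(124*t/25)/31 - 16/31

<X>_t = int_0^t ((8/5) * X_s)^2 ds. Taking expectation inside the integral: E[<X>_t] = (8/5)^2 * int_0^t E[X_s^2] ds. For GBM, E[X_s^2] = x_0^2 * exp((2 mu + sigma^2) s). Integrating:
  E[<X>_t] = (8/5)^2 * 1^2 * (exp((2*(6/5) + (8/5)^2) t) - 1) / (2*(6/5) + (8/5)^2)
           = (8/5)^2 * 1^2 * (exp((124/25) t) - 1) / (124/25) = 16*exp(124*t/25)/31 - 16/31.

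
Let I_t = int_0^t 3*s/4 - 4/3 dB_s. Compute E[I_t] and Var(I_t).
E[I_t] = 0; Var(I_t) = t*(27*t^2 - 144*t + 256)/144

The Itô integral of a deterministic integrand f(s) has mean 0 because each increment f(s) * (B_{s+ds} - B_s) has mean 0. By the Itô isometry:
  Var( int_0^t f(s) dB_s ) = E[ (int_0^t f(s) dB_s)^2 ] = int_0^t f(s)^2 ds.
Here f(s) = 3*s/4 - 4/3, so f(s)^2 = (9*s - 16)^2/144. Integrate:
  int_0^t ((9*s - 16)^2/144) ds = t*(27*t^2 - 144*t + 256)/144.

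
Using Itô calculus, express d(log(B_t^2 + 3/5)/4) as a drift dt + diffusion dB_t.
d(log(B_t^2 + 3/5)/4) = (5*(3 - 5*B_t^2)/(4*(5*B_t^2 + 3)^2)) dt + (5*B_t/(2*(5*B_t^2 + 3))) dB_t

Itô's formula for f(B_t) gives d f(B_t) = f'(B_t) dB_t + (1/2) f''(B_t) dt. Compute derivatives of f(x) = log(x^2 + 3/5)/4:
  f'(x)  = 5*x/(2*(5*x^2 + 3))
  f''(x) = 5*(3 - 5*x^2)/(2*(5*x^2 + 3)^2)
Substitute x = B_t and multiply the f'' term by 1/2:
  drift     = (1/2) * (5*(3 - 5*x^2)/(2*(5*x^2 + 3)^2)) evaluated at B_t = 5*(3 - 5*B_t^2)/(4*(5*B_t^2 + 3)^2)
  diffusion = (5*x/(2*(5*x^2 + 3))) evaluated at B_t = 5*B_t/(2*(5*B_t^2 + 3))
Therefore d(log(B_t^2 + 3/5)/4) = (5*(3 - 5*B_t^2)/(4*(5*B_t^2 + 3)^2)) dt + (5*B_t/(2*(5*B_t^2 + 3))) dB_t.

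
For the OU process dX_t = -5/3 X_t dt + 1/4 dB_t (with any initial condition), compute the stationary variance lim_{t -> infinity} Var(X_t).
lim Var(X_t) = 3/160

The OU SDE dX = -theta X dt + sigma dB admits the integrating factor exp(theta t): d(exp(theta t) X_t) = sigma exp(theta t) dB_t. Integrating from 0 to t gives X_t = x_0 * exp(-theta t) + sigma * int_0^t exp(-theta (t-s)) dB_s for any initial x_0. The Itô integral has variance (by the Itô isometry) sigma^2 * int_0^t exp(-2 theta (t - s)) ds = sigma^2 * (1 - exp(-2 theta t)) / (2 theta), independent of x_0.
With theta = 5/3, sigma = 1/4:
  Var(X_t) = (1/4)^2 * (1 - exp(-2*5/3 t)) / (2 * 5/3) = 3/160 - 3*exp(-10*t/3)/160.
As t -> infinity, exp(-2*5/3 t) -> 0, so the stationary variance is sigma^2 / (2 theta) = 3/160.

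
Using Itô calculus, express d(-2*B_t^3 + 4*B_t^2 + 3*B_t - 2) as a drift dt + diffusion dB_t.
d(-2*B_t^3 + 4*B_t^2 + 3*B_t - 2) = (4 - 6*B_t) dt + (-6*B_t^2 + 8*B_t + 3) dB_t

Itô's formula for f(B_t) gives d f(B_t) = f'(B_t) dB_t + (1/2) f''(B_t) dt. Compute derivatives of f(x) = -2*x^3 + 4*x^2 + 3*x - 2:
  f'(x)  = -6*x^2 + 8*x + 3
  f''(x) = 8 - 12*x
Substitute x = B_t and multiply the f'' term by 1/2:
  drift     = (1/2) * (8 - 12*x) evaluated at B_t = 4 - 6*B_t
  diffusion = (-6*x^2 + 8*x + 3) evaluated at B_t = -6*B_t^2 + 8*B_t + 3
Therefore d(-2*B_t^3 + 4*B_t^2 + 3*B_t - 2) = (4 - 6*B_t) dt + (-6*B_t^2 + 8*B_t + 3) dB_t.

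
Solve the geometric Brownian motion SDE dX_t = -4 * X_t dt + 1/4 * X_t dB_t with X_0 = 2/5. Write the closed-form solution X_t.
X_t = 2/5 * exp((-129/32) * t + (1/4) * B_t)

For GBM dX = mu X dt + sigma X dB with X_0 = x_0, apply Itô to Y = log X: dY = (mu - sigma^2/2) dt + sigma dB, so Y_t = log(x_0) + (mu - sigma^2/2) t + sigma B_t and hence X_t = x_0 * exp((mu - sigma^2/2) t + sigma B_t).
With mu = -4, sigma = 1/4, x_0 = 2/5, this gives:
  X_t = 2/5 * exp((-129/32) * t + (1/4) * B_t).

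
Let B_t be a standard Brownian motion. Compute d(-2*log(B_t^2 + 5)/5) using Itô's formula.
d(-2*log(B_t^2 + 5)/5) = (2*(B_t^2 - 5)/(5*(B_t^2 + 5)^2)) dt + (-4*B_t/(5*B_t^2 + 25)) dB_t

Itô's formula for f(B_t) gives d f(B_t) = f'(B_t) dB_t + (1/2) f''(B_t) dt. Compute derivatives of f(x) = -2*log(x^2 + 5)/5:
  f'(x)  = -4*x/(5*x^2 + 25)
  f''(x) = 4*(x^2 - 5)/(5*(x^2 + 5)^2)
Substitute x = B_t and multiply the f'' term by 1/2:
  drift     = (1/2) * (4*(x^2 - 5)/(5*(x^2 + 5)^2)) evaluated at B_t = 2*(B_t^2 - 5)/(5*(B_t^2 + 5)^2)
  diffusion = (-4*x/(5*x^2 + 25)) evaluated at B_t = -4*B_t/(5*B_t^2 + 25)
Therefore d(-2*log(B_t^2 + 5)/5) = (2*(B_t^2 - 5)/(5*(B_t^2 + 5)^2)) dt + (-4*B_t/(5*B_t^2 + 25)) dB_t.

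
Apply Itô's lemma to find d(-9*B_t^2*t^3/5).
d(-9*B_t^2*t^3/5) = (9*t^2*(-3*B_t^2 - t)/5) dt + (-18*B_t*t^3/5) dB_t

Itô's formula for f(t, x): d f(t, B_t) = (f_t + (1/2) f_xx) dt + f_x dB_t. Compute partials of f(t, x) = -9*t^3*x^2/5:
  f_t(t,x)  = -27*t^2*x^2/5
  f_x(t,x)  = -18*t^3*x/5
  f_xx(t,x) = -18*t^3/5
Assemble drift = f_t + (1/2) f_xx = 9*t^2*(-t - 3*x^2)/5 and diffusion = f_x = -18*t^3*x/5. Substituting x = B_t:
  d(-9*B_t^2*t^3/5) = (9*t^2*(-3*B_t^2 - t)/5) dt + (-18*B_t*t^3/5) dB_t.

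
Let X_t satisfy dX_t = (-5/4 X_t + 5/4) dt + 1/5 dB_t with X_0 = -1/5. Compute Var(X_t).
Var(X_t) = 2/125 - 2*exp(-5*t/2)/125

The variance V(t) = Var(X_t) satisfies V'(t) = 2 a V(t) + c^2 with V(0) = 0 (drift coefficient is linear in X, diffusion is constant). With a = -5/4, c = 1/5, the solution is
  V(t) = (c^2 / (2 a)) * (exp(2 a t) - 1)
       = ((1/5)^2 / (2*(-5/4))) * (exp((-5/2) t) - 1)
       = 2/125 - 2*exp(-5*t/2)/125.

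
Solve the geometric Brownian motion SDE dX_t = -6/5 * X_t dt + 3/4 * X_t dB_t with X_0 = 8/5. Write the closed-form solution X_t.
X_t = 8/5 * exp((-237/160) * t + (3/4) * B_t)

For GBM dX = mu X dt + sigma X dB with X_0 = x_0, apply Itô to Y = log X: dY = (mu - sigma^2/2) dt + sigma dB, so Y_t = log(x_0) + (mu - sigma^2/2) t + sigma B_t and hence X_t = x_0 * exp((mu - sigma^2/2) t + sigma B_t).
With mu = -6/5, sigma = 3/4, x_0 = 8/5, this gives:
  X_t = 8/5 * exp((-237/160) * t + (3/4) * B_t).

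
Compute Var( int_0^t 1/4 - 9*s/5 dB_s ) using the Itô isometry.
Var = t*(432*t^2 - 180*t + 25)/400

The Itô integral of a deterministic integrand f(s) has mean 0 because each increment f(s) * (B_{s+ds} - B_s) has mean 0. By the Itô isometry:
  Var( int_0^t f(s) dB_s ) = E[ (int_0^t f(s) dB_s)^2 ] = int_0^t f(s)^2 ds.
Here f(s) = 1/4 - 9*s/5, so f(s)^2 = (36*s - 5)^2/400. Integrate:
  int_0^t ((36*s - 5)^2/400) ds = t*(432*t^2 - 180*t + 25)/400.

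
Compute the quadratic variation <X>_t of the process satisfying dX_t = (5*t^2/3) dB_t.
<X>_t = 5*t^5/9

For an Itô process dX_t = a(t) dt + b(t) dB_t, the quadratic variation is <X>_t = int_0^t b(s)^2 ds (the drift term does not contribute). Here b(s) = 5*s^2/3, so
  b(s)^2 = 25*s^4/9.
Integrating from 0 to t:
  <X>_t = int_0^t (25*s^4/9) ds = 5*t^5/9.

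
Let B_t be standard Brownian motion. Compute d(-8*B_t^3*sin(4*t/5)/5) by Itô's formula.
d(-8*B_t^3*sin(4*t/5)/5) = (8*B_t*(-4*B_t^2*cos(4*t/5) - 15*sin(4*t/5))/25) dt + (-24*B_t^2*sin(4*t/5)/5) dB_t

Itô's formula for f(t, x): d f(t, B_t) = (f_t + (1/2) f_xx) dt + f_x dB_t. Compute partials of f(t, x) = -8*x^3*sin(4*t/5)/5:
  f_t(t,x)  = -32*x^3*cos(4*t/5)/25
  f_x(t,x)  = -24*x^2*sin(4*t/5)/5
  f_xx(t,x) = -48*x*sin(4*t/5)/5
Assemble drift = f_t + (1/2) f_xx = 8*x*(-4*x^2*cos(4*t/5) - 15*sin(4*t/5))/25 and diffusion = f_x = -24*x^2*sin(4*t/5)/5. Substituting x = B_t:
  d(-8*B_t^3*sin(4*t/5)/5) = (8*B_t*(-4*B_t^2*cos(4*t/5) - 15*sin(4*t/5))/25) dt + (-24*B_t^2*sin(4*t/5)/5) dB_t.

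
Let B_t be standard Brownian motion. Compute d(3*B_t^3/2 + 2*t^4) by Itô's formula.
d(3*B_t^3/2 + 2*t^4) = (9*B_t/2 + 8*t^3) dt + (9*B_t^2/2) dB_t

Itô's formula for f(t, x): d f(t, B_t) = (f_t + (1/2) f_xx) dt + f_x dB_t. Compute partials of f(t, x) = 2*t^4 + 3*x^3/2:
  f_t(t,x)  = 8*t^3
  f_x(t,x)  = 9*x^2/2
  f_xx(t,x) = 9*x
Assemble drift = f_t + (1/2) f_xx = 8*t^3 + 9*x/2 and diffusion = f_x = 9*x^2/2. Substituting x = B_t:
  d(3*B_t^3/2 + 2*t^4) = (9*B_t/2 + 8*t^3) dt + (9*B_t^2/2) dB_t.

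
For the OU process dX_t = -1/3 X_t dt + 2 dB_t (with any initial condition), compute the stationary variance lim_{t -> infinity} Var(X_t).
lim Var(X_t) = 6

The OU SDE dX = -theta X dt + sigma dB admits the integrating factor exp(theta t): d(exp(theta t) X_t) = sigma exp(theta t) dB_t. Integrating from 0 to t gives X_t = x_0 * exp(-theta t) + sigma * int_0^t exp(-theta (t-s)) dB_s for any initial x_0. The Itô integral has variance (by the Itô isometry) sigma^2 * int_0^t exp(-2 theta (t - s)) ds = sigma^2 * (1 - exp(-2 theta t)) / (2 theta), independent of x_0.
With theta = 1/3, sigma = 2:
  Var(X_t) = (2)^2 * (1 - exp(-2*1/3 t)) / (2 * 1/3) = 6 - 6*exp(-2*t/3).
As t -> infinity, exp(-2*1/3 t) -> 0, so the stationary variance is sigma^2 / (2 theta) = 6.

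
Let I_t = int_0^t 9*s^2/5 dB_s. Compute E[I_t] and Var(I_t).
E[I_t] = 0; Var(I_t) = 81*t^5/125

The Itô integral of a deterministic integrand f(s) has mean 0 because each increment f(s) * (B_{s+ds} - B_s) has mean 0. By the Itô isometry:
  Var( int_0^t f(s) dB_s ) = E[ (int_0^t f(s) dB_s)^2 ] = int_0^t f(s)^2 ds.
Here f(s) = 9*s^2/5, so f(s)^2 = 81*s^4/25. Integrate:
  int_0^t (81*s^4/25) ds = 81*t^5/125.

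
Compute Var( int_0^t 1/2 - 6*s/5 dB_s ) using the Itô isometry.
Var = t*(48*t^2 - 60*t + 25)/100

The Itô integral of a deterministic integrand f(s) has mean 0 because each increment f(s) * (B_{s+ds} - B_s) has mean 0. By the Itô isometry:
  Var( int_0^t f(s) dB_s ) = E[ (int_0^t f(s) dB_s)^2 ] = int_0^t f(s)^2 ds.
Here f(s) = 1/2 - 6*s/5, so f(s)^2 = (12*s - 5)^2/100. Integrate:
  int_0^t ((12*s - 5)^2/100) ds = t*(48*t^2 - 60*t + 25)/100.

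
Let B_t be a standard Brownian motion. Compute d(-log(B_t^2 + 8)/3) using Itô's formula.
d(-log(B_t^2 + 8)/3) = ((B_t^2 - 8)/(3*(B_t^2 + 8)^2)) dt + (-2*B_t/(3*B_t^2 + 24)) dB_t

Itô's formula for f(B_t) gives d f(B_t) = f'(B_t) dB_t + (1/2) f''(B_t) dt. Compute derivatives of f(x) = -log(x^2 + 8)/3:
  f'(x)  = -2*x/(3*x^2 + 24)
  f''(x) = 2*(x^2 - 8)/(3*(x^2 + 8)^2)
Substitute x = B_t and multiply the f'' term by 1/2:
  drift     = (1/2) * (2*(x^2 - 8)/(3*(x^2 + 8)^2)) evaluated at B_t = (B_t^2 - 8)/(3*(B_t^2 + 8)^2)
  diffusion = (-2*x/(3*x^2 + 24)) evaluated at B_t = -2*B_t/(3*B_t^2 + 24)
Therefore d(-log(B_t^2 + 8)/3) = ((B_t^2 - 8)/(3*(B_t^2 + 8)^2)) dt + (-2*B_t/(3*B_t^2 + 24)) dB_t.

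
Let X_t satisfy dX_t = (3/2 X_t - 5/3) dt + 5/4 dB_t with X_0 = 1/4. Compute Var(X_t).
Var(X_t) = 25*exp(3*t)/48 - 25/48

The variance V(t) = Var(X_t) satisfies V'(t) = 2 a V(t) + c^2 with V(0) = 0 (drift coefficient is linear in X, diffusion is constant). With a = 3/2, c = 5/4, the solution is
  V(t) = (c^2 / (2 a)) * (exp(2 a t) - 1)
       = ((5/4)^2 / (2*(3/2))) * (exp(3 t) - 1)
       = 25*exp(3*t)/48 - 25/48.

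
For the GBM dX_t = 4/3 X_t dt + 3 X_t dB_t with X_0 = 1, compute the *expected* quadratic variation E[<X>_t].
E[<X>_t] = 27*exp(35*t/3)/35 - 27/35

<X>_t = int_0^t (3 * X_s)^2 ds. Taking expectation inside the integral: E[<X>_t] = 3^2 * int_0^t E[X_s^2] ds. For GBM, E[X_s^2] = x_0^2 * exp((2 mu + sigma^2) s). Integrating:
  E[<X>_t] = 3^2 * 1^2 * (exp((2*(4/3) + 3^2) t) - 1) / (2*(4/3) + 3^2)
           = 3^2 * 1^2 * (exp((35/3) t) - 1) / (35/3) = 27*exp(35*t/3)/35 - 27/35.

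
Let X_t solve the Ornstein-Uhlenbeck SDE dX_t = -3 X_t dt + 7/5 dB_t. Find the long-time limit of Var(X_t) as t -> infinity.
lim Var(X_t) = 49/150

The OU SDE dX = -theta X dt + sigma dB admits the integrating factor exp(theta t): d(exp(theta t) X_t) = sigma exp(theta t) dB_t. Integrating from 0 to t gives X_t = x_0 * exp(-theta t) + sigma * int_0^t exp(-theta (t-s)) dB_s for any initial x_0. The Itô integral has variance (by the Itô isometry) sigma^2 * int_0^t exp(-2 theta (t - s)) ds = sigma^2 * (1 - exp(-2 theta t)) / (2 theta), independent of x_0.
With theta = 3, sigma = 7/5:
  Var(X_t) = (7/5)^2 * (1 - exp(-2*3 t)) / (2 * 3) = 49/150 - 49*exp(-6*t)/150.
As t -> infinity, exp(-2*3 t) -> 0, so the stationary variance is sigma^2 / (2 theta) = 49/150.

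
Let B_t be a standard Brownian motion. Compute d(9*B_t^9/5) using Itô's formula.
d(9*B_t^9/5) = (324*B_t^7/5) dt + (81*B_t^8/5) dB_t

Itô's formula for f(B_t) gives d f(B_t) = f'(B_t) dB_t + (1/2) f''(B_t) dt. Compute derivatives of f(x) = 9*x^9/5:
  f'(x)  = 81*x^8/5
  f''(x) = 648*x^7/5
Substitute x = B_t and multiply the f'' term by 1/2:
  drift     = (1/2) * (648*x^7/5) evaluated at B_t = 324*B_t^7/5
  diffusion = (81*x^8/5) evaluated at B_t = 81*B_t^8/5
Therefore d(9*B_t^9/5) = (324*B_t^7/5) dt + (81*B_t^8/5) dB_t.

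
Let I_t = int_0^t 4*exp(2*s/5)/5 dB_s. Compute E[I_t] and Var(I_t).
E[I_t] = 0; Var(I_t) = 4*exp(4*t/5)/5 - 4/5

The Itô integral of a deterministic integrand f(s) has mean 0 because each increment f(s) * (B_{s+ds} - B_s) has mean 0. By the Itô isometry:
  Var( int_0^t f(s) dB_s ) = E[ (int_0^t f(s) dB_s)^2 ] = int_0^t f(s)^2 ds.
Here f(s) = 4*exp(2*s/5)/5, so f(s)^2 = 16*exp(4*s/5)/25. Integrate:
  int_0^t (16*exp(4*s/5)/25) ds = 4*exp(4*t/5)/5 - 4/5.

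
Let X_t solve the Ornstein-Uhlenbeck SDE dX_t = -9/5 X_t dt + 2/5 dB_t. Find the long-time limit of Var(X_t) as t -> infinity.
lim Var(X_t) = 2/45

The OU SDE dX = -theta X dt + sigma dB admits the integrating factor exp(theta t): d(exp(theta t) X_t) = sigma exp(theta t) dB_t. Integrating from 0 to t gives X_t = x_0 * exp(-theta t) + sigma * int_0^t exp(-theta (t-s)) dB_s for any initial x_0. The Itô integral has variance (by the Itô isometry) sigma^2 * int_0^t exp(-2 theta (t - s)) ds = sigma^2 * (1 - exp(-2 theta t)) / (2 theta), independent of x_0.
With theta = 9/5, sigma = 2/5:
  Var(X_t) = (2/5)^2 * (1 - exp(-2*9/5 t)) / (2 * 9/5) = 2/45 - 2*exp(-18*t/5)/45.
As t -> infinity, exp(-2*9/5 t) -> 0, so the stationary variance is sigma^2 / (2 theta) = 2/45.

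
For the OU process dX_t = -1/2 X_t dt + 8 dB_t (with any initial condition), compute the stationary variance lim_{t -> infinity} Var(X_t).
lim Var(X_t) = 64

The OU SDE dX = -theta X dt + sigma dB admits the integrating factor exp(theta t): d(exp(theta t) X_t) = sigma exp(theta t) dB_t. Integrating from 0 to t gives X_t = x_0 * exp(-theta t) + sigma * int_0^t exp(-theta (t-s)) dB_s for any initial x_0. The Itô integral has variance (by the Itô isometry) sigma^2 * int_0^t exp(-2 theta (t - s)) ds = sigma^2 * (1 - exp(-2 theta t)) / (2 theta), independent of x_0.
With theta = 1/2, sigma = 8:
  Var(X_t) = (8)^2 * (1 - exp(-2*1/2 t)) / (2 * 1/2) = 64 - 64*exp(-t).
As t -> infinity, exp(-2*1/2 t) -> 0, so the stationary variance is sigma^2 / (2 theta) = 64.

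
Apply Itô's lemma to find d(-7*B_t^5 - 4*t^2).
d(-7*B_t^5 - 4*t^2) = (-70*B_t^3 - 8*t) dt + (-35*B_t^4) dB_t

Itô's formula for f(t, x): d f(t, B_t) = (f_t + (1/2) f_xx) dt + f_x dB_t. Compute partials of f(t, x) = -4*t^2 - 7*x^5:
  f_t(t,x)  = -8*t
  f_x(t,x)  = -35*x^4
  f_xx(t,x) = -140*x^3
Assemble drift = f_t + (1/2) f_xx = -8*t - 70*x^3 and diffusion = f_x = -35*x^4. Substituting x = B_t:
  d(-7*B_t^5 - 4*t^2) = (-70*B_t^3 - 8*t) dt + (-35*B_t^4) dB_t.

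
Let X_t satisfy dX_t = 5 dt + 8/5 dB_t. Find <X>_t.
<X>_t = 64*t/25

For an Itô process dX_t = a(t) dt + b(t) dB_t, the quadratic variation is <X>_t = int_0^t b(s)^2 ds (the drift term does not contribute). Here b(s) = 8/5, so
  b(s)^2 = 64/25.
Integrating from 0 to t:
  <X>_t = int_0^t (64/25) ds = 64*t/25.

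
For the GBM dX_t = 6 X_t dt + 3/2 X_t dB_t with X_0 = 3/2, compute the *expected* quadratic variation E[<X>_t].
E[<X>_t] = 27*exp(57*t/4)/76 - 27/76

<X>_t = int_0^t ((3/2) * X_s)^2 ds. Taking expectation inside the integral: E[<X>_t] = (3/2)^2 * int_0^t E[X_s^2] ds. For GBM, E[X_s^2] = x_0^2 * exp((2 mu + sigma^2) s). Integrating:
  E[<X>_t] = (3/2)^2 * (3/2)^2 * (exp((2*6 + (3/2)^2) t) - 1) / (2*6 + (3/2)^2)
           = (3/2)^2 * (3/2)^2 * (exp((57/4) t) - 1) / (57/4) = 27*exp(57*t/4)/76 - 27/76.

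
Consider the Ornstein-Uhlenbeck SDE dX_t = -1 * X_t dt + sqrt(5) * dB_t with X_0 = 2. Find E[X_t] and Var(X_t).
E[X_t] = 2*exp(-t); Var(X_t) = 5/2 - 5*exp(-2*t)/2

The OU SDE dX = -theta X dt + sigma dB admits the integrating factor exp(theta t): d(exp(theta t) X_t) = sigma exp(theta t) dB_t. Integrating from 0 to t:
  X_t = x_0 * exp(-theta t) + sigma * int_0^t exp(-theta (t-s)) dB_s.
The Itô integral has mean 0 and (by the Itô isometry) variance sigma^2 * int_0^t exp(-2 theta (t - s)) ds = sigma^2 * (1 - exp(-2 theta t)) / (2 theta).
With theta = 1, sigma = sqrt(5), x_0 = 2:
  E[X_t] = 2 * exp(-1 t) = 2*exp(-t)
  Var(X_t) = (sqrt(5))^2 * (1 - exp(-2*1 t)) / (2 * 1) = 5/2 - 5*exp(-2*t)/2.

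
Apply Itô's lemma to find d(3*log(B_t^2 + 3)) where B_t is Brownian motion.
d(3*log(B_t^2 + 3)) = (3*(3 - B_t^2)/(B_t^2 + 3)^2) dt + (6*B_t/(B_t^2 + 3)) dB_t

Itô's formula for f(B_t) gives d f(B_t) = f'(B_t) dB_t + (1/2) f''(B_t) dt. Compute derivatives of f(x) = 3*log(x^2 + 3):
  f'(x)  = 6*x/(x^2 + 3)
  f''(x) = 6*(3 - x^2)/(x^2 + 3)^2
Substitute x = B_t and multiply the f'' term by 1/2:
  drift     = (1/2) * (6*(3 - x^2)/(x^2 + 3)^2) evaluated at B_t = 3*(3 - B_t^2)/(B_t^2 + 3)^2
  diffusion = (6*x/(x^2 + 3)) evaluated at B_t = 6*B_t/(B_t^2 + 3)
Therefore d(3*log(B_t^2 + 3)) = (3*(3 - B_t^2)/(B_t^2 + 3)^2) dt + (6*B_t/(B_t^2 + 3)) dB_t.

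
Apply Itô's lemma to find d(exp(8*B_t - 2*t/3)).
d(exp(8*B_t - 2*t/3)) = (94*exp(8*B_t - 2*t/3)/3) dt + (8*exp(8*B_t - 2*t/3)) dB_t

Itô's formula for f(t, x): d f(t, B_t) = (f_t + (1/2) f_xx) dt + f_x dB_t. Compute partials of f(t, x) = exp(-2*t/3 + 8*x):
  f_t(t,x)  = -2*exp(-2*t/3 + 8*x)/3
  f_x(t,x)  = 8*exp(-2*t/3 + 8*x)
  f_xx(t,x) = 64*exp(-2*t/3 + 8*x)
Assemble drift = f_t + (1/2) f_xx = 94*exp(-2*t/3 + 8*x)/3 and diffusion = f_x = 8*exp(-2*t/3 + 8*x). Substituting x = B_t:
  d(exp(8*B_t - 2*t/3)) = (94*exp(8*B_t - 2*t/3)/3) dt + (8*exp(8*B_t - 2*t/3)) dB_t.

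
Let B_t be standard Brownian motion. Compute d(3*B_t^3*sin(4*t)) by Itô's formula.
d(3*B_t^3*sin(4*t)) = (12*B_t^3*cos(4*t) + 9*B_t*sin(4*t)) dt + (9*B_t^2*sin(4*t)) dB_t

Itô's formula for f(t, x): d f(t, B_t) = (f_t + (1/2) f_xx) dt + f_x dB_t. Compute partials of f(t, x) = 3*x^3*sin(4*t):
  f_t(t,x)  = 12*x^3*cos(4*t)
  f_x(t,x)  = 9*x^2*sin(4*t)
  f_xx(t,x) = 18*x*sin(4*t)
Assemble drift = f_t + (1/2) f_xx = 12*x^3*cos(4*t) + 9*x*sin(4*t) and diffusion = f_x = 9*x^2*sin(4*t). Substituting x = B_t:
  d(3*B_t^3*sin(4*t)) = (12*B_t^3*cos(4*t) + 9*B_t*sin(4*t)) dt + (9*B_t^2*sin(4*t)) dB_t.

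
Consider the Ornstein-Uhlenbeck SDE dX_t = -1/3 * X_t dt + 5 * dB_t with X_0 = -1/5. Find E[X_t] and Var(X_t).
E[X_t] = -exp(-t/3)/5; Var(X_t) = 75/2 - 75*exp(-2*t/3)/2

The OU SDE dX = -theta X dt + sigma dB admits the integrating factor exp(theta t): d(exp(theta t) X_t) = sigma exp(theta t) dB_t. Integrating from 0 to t:
  X_t = x_0 * exp(-theta t) + sigma * int_0^t exp(-theta (t-s)) dB_s.
The Itô integral has mean 0 and (by the Itô isometry) variance sigma^2 * int_0^t exp(-2 theta (t - s)) ds = sigma^2 * (1 - exp(-2 theta t)) / (2 theta).
With theta = 1/3, sigma = 5, x_0 = -1/5:
  E[X_t] = -1/5 * exp(-1/3 t) = -exp(-t/3)/5
  Var(X_t) = (5)^2 * (1 - exp(-2*1/3 t)) / (2 * 1/3) = 75/2 - 75*exp(-2*t/3)/2.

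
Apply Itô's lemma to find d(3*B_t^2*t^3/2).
d(3*B_t^2*t^3/2) = (3*t^2*(3*B_t^2 + t)/2) dt + (3*B_t*t^3) dB_t

Itô's formula for f(t, x): d f(t, B_t) = (f_t + (1/2) f_xx) dt + f_x dB_t. Compute partials of f(t, x) = 3*t^3*x^2/2:
  f_t(t,x)  = 9*t^2*x^2/2
  f_x(t,x)  = 3*t^3*x
  f_xx(t,x) = 3*t^3
Assemble drift = f_t + (1/2) f_xx = 3*t^2*(t + 3*x^2)/2 and diffusion = f_x = 3*t^3*x. Substituting x = B_t:
  d(3*B_t^2*t^3/2) = (3*t^2*(3*B_t^2 + t)/2) dt + (3*B_t*t^3) dB_t.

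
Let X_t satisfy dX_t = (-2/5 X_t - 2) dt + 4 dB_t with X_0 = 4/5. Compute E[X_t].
E[X_t] = -5 + 29*exp(-2*t/5)/5

Taking expectations and using E[dB_t] = 0, the mean m(t) = E[X_t] satisfies the ODE m'(t) = a m(t) + b with m(0) = x_0. With a = -2/5, b = -2, x_0 = 4/5, the solution is
  m(t) = x_0 * exp(a t) + (b/a) * (exp(a t) - 1)
       = (4/5) * exp((-2/5) t) + ((-2)/(-2/5)) * (exp((-2/5) t) - 1)
       = -5 + 29*exp(-2*t/5)/5.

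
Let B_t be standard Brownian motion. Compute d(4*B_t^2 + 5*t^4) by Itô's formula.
d(4*B_t^2 + 5*t^4) = (20*t^3 + 4) dt + (8*B_t) dB_t

Itô's formula for f(t, x): d f(t, B_t) = (f_t + (1/2) f_xx) dt + f_x dB_t. Compute partials of f(t, x) = 5*t^4 + 4*x^2:
  f_t(t,x)  = 20*t^3
  f_x(t,x)  = 8*x
  f_xx(t,x) = 8
Assemble drift = f_t + (1/2) f_xx = 20*t^3 + 4 and diffusion = f_x = 8*x. Substituting x = B_t:
  d(4*B_t^2 + 5*t^4) = (20*t^3 + 4) dt + (8*B_t) dB_t.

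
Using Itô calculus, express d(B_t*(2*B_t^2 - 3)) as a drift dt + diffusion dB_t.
d(B_t*(2*B_t^2 - 3)) = (6*B_t) dt + (6*B_t^2 - 3) dB_t

Itô's formula for f(B_t) gives d f(B_t) = f'(B_t) dB_t + (1/2) f''(B_t) dt. Compute derivatives of f(x) = x*(2*x^2 - 3):
  f'(x)  = 6*x^2 - 3
  f''(x) = 12*x
Substitute x = B_t and multiply the f'' term by 1/2:
  drift     = (1/2) * (12*x) evaluated at B_t = 6*B_t
  diffusion = (6*x^2 - 3) evaluated at B_t = 6*B_t^2 - 3
Therefore d(B_t*(2*B_t^2 - 3)) = (6*B_t) dt + (6*B_t^2 - 3) dB_t.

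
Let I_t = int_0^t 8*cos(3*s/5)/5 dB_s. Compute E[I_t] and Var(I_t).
E[I_t] = 0; Var(I_t) = 32*t/25 + 16*sin(6*t/5)/15

The Itô integral of a deterministic integrand f(s) has mean 0 because each increment f(s) * (B_{s+ds} - B_s) has mean 0. By the Itô isometry:
  Var( int_0^t f(s) dB_s ) = E[ (int_0^t f(s) dB_s)^2 ] = int_0^t f(s)^2 ds.
Here f(s) = 8*cos(3*s/5)/5, so f(s)^2 = 64*cos(3*s/5)^2/25. Integrate:
  int_0^t (64*cos(3*s/5)^2/25) ds = 32*t/25 + 16*sin(6*t/5)/15.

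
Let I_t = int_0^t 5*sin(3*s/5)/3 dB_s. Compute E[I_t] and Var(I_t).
E[I_t] = 0; Var(I_t) = 25*t/18 - 125*sin(6*t/5)/108

The Itô integral of a deterministic integrand f(s) has mean 0 because each increment f(s) * (B_{s+ds} - B_s) has mean 0. By the Itô isometry:
  Var( int_0^t f(s) dB_s ) = E[ (int_0^t f(s) dB_s)^2 ] = int_0^t f(s)^2 ds.
Here f(s) = 5*sin(3*s/5)/3, so f(s)^2 = 25*sin(3*s/5)^2/9. Integrate:
  int_0^t (25*sin(3*s/5)^2/9) ds = 25*t/18 - 125*sin(6*t/5)/108.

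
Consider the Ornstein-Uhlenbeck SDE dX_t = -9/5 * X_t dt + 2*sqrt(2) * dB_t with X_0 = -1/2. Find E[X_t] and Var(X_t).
E[X_t] = -exp(-9*t/5)/2; Var(X_t) = 20/9 - 20*exp(-18*t/5)/9

The OU SDE dX = -theta X dt + sigma dB admits the integrating factor exp(theta t): d(exp(theta t) X_t) = sigma exp(theta t) dB_t. Integrating from 0 to t:
  X_t = x_0 * exp(-theta t) + sigma * int_0^t exp(-theta (t-s)) dB_s.
The Itô integral has mean 0 and (by the Itô isometry) variance sigma^2 * int_0^t exp(-2 theta (t - s)) ds = sigma^2 * (1 - exp(-2 theta t)) / (2 theta).
With theta = 9/5, sigma = 2*sqrt(2), x_0 = -1/2:
  E[X_t] = -1/2 * exp(-9/5 t) = -exp(-9*t/5)/2
  Var(X_t) = (2*sqrt(2))^2 * (1 - exp(-2*9/5 t)) / (2 * 9/5) = 20/9 - 20*exp(-18*t/5)/9.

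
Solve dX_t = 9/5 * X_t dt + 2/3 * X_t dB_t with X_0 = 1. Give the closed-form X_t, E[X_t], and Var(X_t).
X_t = 1 * exp((71/45) t + (2/3) B_t); E[X_t] = exp(9*t/5); Var(X_t) = exp(182*t/45) - exp(18*t/5)

For GBM dX = mu X dt + sigma X dB with X_0 = x_0, apply Itô to Y = log X: dY = (mu - sigma^2/2) dt + sigma dB, so Y_t = log(x_0) + (mu - sigma^2/2) t + sigma B_t and hence X_t = x_0 * exp((mu - sigma^2/2) t + sigma B_t).
With mu = 9/5, sigma = 2/3, x_0 = 1, this gives:
  X_t = 1 * exp((71/45) * t + (2/3) * B_t).
Since sigma*B_t ~ Normal(0, sigma^2 t), E[exp(sigma*B_t)] = exp(sigma^2 t / 2); so E[X_t] = x_0 * exp((mu - sigma^2/2) t) * exp(sigma^2 t / 2) = x_0 * exp(mu t) = exp(9*t/5).
Var(X_t) = E[X_t^2] - (E[X_t])^2 = x_0^2 * exp(2 mu t) * (exp(sigma^2 t) - 1) = exp(182*t/45) - exp(18*t/5).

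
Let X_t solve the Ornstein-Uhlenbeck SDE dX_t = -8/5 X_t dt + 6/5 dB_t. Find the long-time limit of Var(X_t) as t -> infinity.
lim Var(X_t) = 9/20

The OU SDE dX = -theta X dt + sigma dB admits the integrating factor exp(theta t): d(exp(theta t) X_t) = sigma exp(theta t) dB_t. Integrating from 0 to t gives X_t = x_0 * exp(-theta t) + sigma * int_0^t exp(-theta (t-s)) dB_s for any initial x_0. The Itô integral has variance (by the Itô isometry) sigma^2 * int_0^t exp(-2 theta (t - s)) ds = sigma^2 * (1 - exp(-2 theta t)) / (2 theta), independent of x_0.
With theta = 8/5, sigma = 6/5:
  Var(X_t) = (6/5)^2 * (1 - exp(-2*8/5 t)) / (2 * 8/5) = 9/20 - 9*exp(-16*t/5)/20.
As t -> infinity, exp(-2*8/5 t) -> 0, so the stationary variance is sigma^2 / (2 theta) = 9/20.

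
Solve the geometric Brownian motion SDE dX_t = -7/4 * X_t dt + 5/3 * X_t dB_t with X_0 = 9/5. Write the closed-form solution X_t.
X_t = 9/5 * exp((-113/36) * t + (5/3) * B_t)

For GBM dX = mu X dt + sigma X dB with X_0 = x_0, apply Itô to Y = log X: dY = (mu - sigma^2/2) dt + sigma dB, so Y_t = log(x_0) + (mu - sigma^2/2) t + sigma B_t and hence X_t = x_0 * exp((mu - sigma^2/2) t + sigma B_t).
With mu = -7/4, sigma = 5/3, x_0 = 9/5, this gives:
  X_t = 9/5 * exp((-113/36) * t + (5/3) * B_t).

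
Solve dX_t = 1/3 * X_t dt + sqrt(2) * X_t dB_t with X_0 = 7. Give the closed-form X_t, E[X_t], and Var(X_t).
X_t = 7 * exp((-2/3) t + (sqrt(2)) B_t); E[X_t] = 7*exp(t/3); Var(X_t) = 49*(exp(2*t) - 1)*exp(2*t/3)

For GBM dX = mu X dt + sigma X dB with X_0 = x_0, apply Itô to Y = log X: dY = (mu - sigma^2/2) dt + sigma dB, so Y_t = log(x_0) + (mu - sigma^2/2) t + sigma B_t and hence X_t = x_0 * exp((mu - sigma^2/2) t + sigma B_t).
With mu = 1/3, sigma = sqrt(2), x_0 = 7, this gives:
  X_t = 7 * exp((-2/3) * t + (sqrt(2)) * B_t).
Since sigma*B_t ~ Normal(0, sigma^2 t), E[exp(sigma*B_t)] = exp(sigma^2 t / 2); so E[X_t] = x_0 * exp((mu - sigma^2/2) t) * exp(sigma^2 t / 2) = x_0 * exp(mu t) = 7*exp(t/3).
Var(X_t) = E[X_t^2] - (E[X_t])^2 = x_0^2 * exp(2 mu t) * (exp(sigma^2 t) - 1) = 49*(exp(2*t) - 1)*exp(2*t/3).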